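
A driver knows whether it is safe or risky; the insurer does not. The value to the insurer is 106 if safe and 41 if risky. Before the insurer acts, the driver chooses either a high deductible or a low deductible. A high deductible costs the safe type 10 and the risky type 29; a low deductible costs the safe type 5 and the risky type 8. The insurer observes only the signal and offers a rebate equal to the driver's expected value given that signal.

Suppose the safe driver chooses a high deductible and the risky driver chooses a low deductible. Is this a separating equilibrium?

Under separation the insurer infers type exactly: high deductible → safe (pays 106), low deductible → risky (pays 41).
Safe: high deductible gives 106 − 10 = 96; low deductible gives 41 − 5 = 36. No deviation. ✓
Risky: low deductible gives 41 − 8 = 33; high deductible gives 106 − 29 = 77. Would deviate. ✗

No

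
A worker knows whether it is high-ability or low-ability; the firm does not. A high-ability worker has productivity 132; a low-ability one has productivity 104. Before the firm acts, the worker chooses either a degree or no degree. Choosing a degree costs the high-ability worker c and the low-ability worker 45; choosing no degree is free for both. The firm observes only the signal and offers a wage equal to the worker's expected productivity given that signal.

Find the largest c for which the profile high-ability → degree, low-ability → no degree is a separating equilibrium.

28

Under separation: degree → high-ability (pays 132); no degree → low-ability (pays 104).
Low-ability: 104 − 0 = 104 ≥ 132 − 45 = 87. Holds regardless of c. ✓
High-ability: 132 − c ≥ 104 − 0, so c ≤ 132 − 104 = 28.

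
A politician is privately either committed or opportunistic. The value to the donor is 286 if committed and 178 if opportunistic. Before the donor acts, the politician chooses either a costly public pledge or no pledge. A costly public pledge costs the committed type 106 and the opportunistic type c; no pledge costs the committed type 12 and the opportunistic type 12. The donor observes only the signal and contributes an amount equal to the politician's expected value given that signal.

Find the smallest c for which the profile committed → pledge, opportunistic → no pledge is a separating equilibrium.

120

Under separation: pledge → committed (pays 286); no pledge → opportunistic (pays 178).
Committed: 286 − 106 = 180 ≥ 178 − 12 = 166. Holds regardless of c. ✓
Opportunistic: 178 − 12 ≥ 286 − c, so c ≥ 286 − 166 = 120.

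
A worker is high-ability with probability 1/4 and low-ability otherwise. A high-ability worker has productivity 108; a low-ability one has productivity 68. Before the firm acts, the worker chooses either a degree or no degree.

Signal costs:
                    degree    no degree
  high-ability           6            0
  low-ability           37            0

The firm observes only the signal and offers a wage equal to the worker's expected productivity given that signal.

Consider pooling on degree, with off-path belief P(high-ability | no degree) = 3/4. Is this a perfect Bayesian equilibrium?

No

At the pooled signal (degree) the firm holds the prior 1/4 and pays 1/4·108 + 3/4·68 = 78. Off-path (no degree) belief 3/4 gives 3/4·108 + 1/4·68 = 98.
High-ability: degree gives 78 − 6 = 72; no degree gives 98 − 0 = 98. Deviates. ✗
Low-ability: degree gives 78 − 37 = 41; no degree gives 98 − 0 = 98. Deviates. ✗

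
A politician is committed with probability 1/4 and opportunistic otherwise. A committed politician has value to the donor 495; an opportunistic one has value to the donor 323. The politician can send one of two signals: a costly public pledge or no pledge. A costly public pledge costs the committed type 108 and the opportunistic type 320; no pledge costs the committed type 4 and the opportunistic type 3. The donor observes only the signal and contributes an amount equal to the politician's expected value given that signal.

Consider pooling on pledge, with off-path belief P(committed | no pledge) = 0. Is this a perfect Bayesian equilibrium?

No

At the pooled signal (pledge) the donor holds the prior 1/4 and pays 1/4·495 + 3/4·323 = 366. Off-path (no pledge) belief 0 gives 0·495 + 1·323 = 323.
Committed: pledge gives 366 − 108 = 258; no pledge gives 323 − 4 = 319. Deviates. ✗
Opportunistic: pledge gives 366 − 320 = 46; no pledge gives 323 − 3 = 320. Deviates. ✗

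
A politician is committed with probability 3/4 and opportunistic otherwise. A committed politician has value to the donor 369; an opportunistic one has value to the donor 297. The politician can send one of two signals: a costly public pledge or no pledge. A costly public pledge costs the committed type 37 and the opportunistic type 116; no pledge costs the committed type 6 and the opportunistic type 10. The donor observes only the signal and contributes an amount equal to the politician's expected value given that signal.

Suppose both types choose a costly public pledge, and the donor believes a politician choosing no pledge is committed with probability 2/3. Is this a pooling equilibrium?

No

At the pooled signal (pledge) the donor holds the prior 3/4 and pays 3/4·369 + 1/4·297 = 351. Off-path (no pledge) belief 2/3 gives 2/3·369 + 1/3·297 = 345.
Committed: pledge gives 351 − 37 = 314; no pledge gives 345 − 6 = 339. Deviates. ✗
Opportunistic: pledge gives 351 − 116 = 235; no pledge gives 345 − 10 = 335. Deviates. ✗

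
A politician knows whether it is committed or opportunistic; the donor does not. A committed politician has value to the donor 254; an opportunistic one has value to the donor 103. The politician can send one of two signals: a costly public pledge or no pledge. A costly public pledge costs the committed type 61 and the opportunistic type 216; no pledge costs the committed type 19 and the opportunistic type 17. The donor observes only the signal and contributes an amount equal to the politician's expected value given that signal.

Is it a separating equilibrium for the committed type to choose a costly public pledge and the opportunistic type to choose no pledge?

If types separate, pledge earns payment 254 and no pledge earns 103.
Committed: pledge gives 254 − 61 = 193; no pledge gives 103 − 19 = 84. No deviation. ✓
Opportunistic: no pledge gives 103 − 17 = 86; pledge gives 254 − 216 = 38. No deviation. ✓
Neither type gains from mimicking the other.

Yes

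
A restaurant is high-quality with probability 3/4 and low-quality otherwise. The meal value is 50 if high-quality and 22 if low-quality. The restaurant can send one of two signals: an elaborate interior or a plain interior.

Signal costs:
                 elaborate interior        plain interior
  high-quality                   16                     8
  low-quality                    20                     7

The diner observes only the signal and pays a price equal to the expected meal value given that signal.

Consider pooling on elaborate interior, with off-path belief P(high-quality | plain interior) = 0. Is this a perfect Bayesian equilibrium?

At the pooled signal (elaborate interior) the diner holds the prior 3/4 and pays 3/4·50 + 1/4·22 = 43. Off-path (plain interior) belief 0 gives 0·50 + 1·22 = 22.
High-quality: elaborate interior gives 43 − 16 = 27; plain interior gives 22 − 8 = 14. Stays. ✓
Low-quality: elaborate interior gives 43 − 20 = 23; plain interior gives 22 − 7 = 15. Stays. ✓

Yes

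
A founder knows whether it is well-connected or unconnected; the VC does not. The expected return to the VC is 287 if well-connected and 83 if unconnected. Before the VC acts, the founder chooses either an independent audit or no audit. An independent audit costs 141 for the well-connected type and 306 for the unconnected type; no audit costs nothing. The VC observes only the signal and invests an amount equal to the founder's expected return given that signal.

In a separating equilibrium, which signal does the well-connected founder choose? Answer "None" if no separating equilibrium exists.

audit

Try well-connected → audit, unconnected → no audit:
  If types separate, audit earns payment 287 and no audit earns 83.
  Well-connected: audit gives 287 − 141 = 146; no audit gives 83 − 0 = 83. No deviation. ✓
  Unconnected: no audit gives 83 − 0 = 83; audit gives 287 − 306 = -19. No deviation. ✓
Both hold — the well-connected type sends audit.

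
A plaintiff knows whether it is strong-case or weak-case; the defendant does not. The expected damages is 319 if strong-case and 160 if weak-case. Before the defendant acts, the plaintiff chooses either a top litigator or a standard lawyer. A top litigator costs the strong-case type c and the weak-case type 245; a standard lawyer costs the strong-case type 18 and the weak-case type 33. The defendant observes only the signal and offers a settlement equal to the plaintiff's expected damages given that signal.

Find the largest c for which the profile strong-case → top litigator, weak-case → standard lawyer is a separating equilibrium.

Under separation: top litigator → strong-case (pays 319); standard lawyer → weak-case (pays 160).
Weak-case: 160 − 33 = 127 ≥ 319 − 245 = 74. Holds regardless of c. ✓
Strong-case: 319 − c ≥ 160 − 18, so c ≤ 319 − 142 = 177.

177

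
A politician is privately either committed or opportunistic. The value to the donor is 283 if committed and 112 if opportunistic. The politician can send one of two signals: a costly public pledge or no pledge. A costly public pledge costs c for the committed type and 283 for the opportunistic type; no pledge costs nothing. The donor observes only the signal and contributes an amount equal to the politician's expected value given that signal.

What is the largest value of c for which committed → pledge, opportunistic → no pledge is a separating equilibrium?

Under separation: pledge → committed (pays 283); no pledge → opportunistic (pays 112).
Opportunistic: 112 − 0 = 112 ≥ 283 − 283 = 0. Holds regardless of c. ✓
Committed: 283 − c ≥ 112 − 0, so c ≤ 283 − 112 = 171.

171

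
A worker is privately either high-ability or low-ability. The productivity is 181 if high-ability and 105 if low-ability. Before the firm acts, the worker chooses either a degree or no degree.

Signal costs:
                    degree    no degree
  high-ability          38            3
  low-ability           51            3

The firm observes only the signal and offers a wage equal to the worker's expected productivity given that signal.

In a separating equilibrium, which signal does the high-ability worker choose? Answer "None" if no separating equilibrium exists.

None

Try high-ability → degree, low-ability → no degree:
  If types separate, degree earns payment 181 and no degree earns 105.
  High-ability: degree gives 181 − 38 = 143; no degree gives 105 − 3 = 102. No deviation. ✓
  Low-ability: no degree gives 105 − 3 = 102; degree gives 181 − 51 = 130. Would deviate. ✗
Try high-ability → no degree, low-ability → degree:
  If types separate, no degree earns payment 181 and degree earns 105.
  High-ability: no degree gives 181 − 3 = 178; degree gives 105 − 38 = 67. No deviation. ✓
  Low-ability: degree gives 105 − 51 = 54; no degree gives 181 − 3 = 178. Would deviate. ✗
Neither assignment is incentive-compatible.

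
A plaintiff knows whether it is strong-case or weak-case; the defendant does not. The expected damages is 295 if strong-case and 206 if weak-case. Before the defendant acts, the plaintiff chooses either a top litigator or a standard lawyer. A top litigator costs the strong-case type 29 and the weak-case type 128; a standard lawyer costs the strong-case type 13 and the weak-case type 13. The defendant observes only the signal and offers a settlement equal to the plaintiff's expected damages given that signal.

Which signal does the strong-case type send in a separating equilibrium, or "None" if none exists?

top litigator

Try strong-case → top litigator, weak-case → standard lawyer:
  If types separate, top litigator earns payment 295 and standard lawyer earns 206.
  Strong-case: top litigator gives 295 − 29 = 266; standard lawyer gives 206 − 13 = 193. No deviation. ✓
  Weak-case: standard lawyer gives 206 − 13 = 193; top litigator gives 295 − 128 = 167. No deviation. ✓
Both hold — the strong-case type sends top litigator.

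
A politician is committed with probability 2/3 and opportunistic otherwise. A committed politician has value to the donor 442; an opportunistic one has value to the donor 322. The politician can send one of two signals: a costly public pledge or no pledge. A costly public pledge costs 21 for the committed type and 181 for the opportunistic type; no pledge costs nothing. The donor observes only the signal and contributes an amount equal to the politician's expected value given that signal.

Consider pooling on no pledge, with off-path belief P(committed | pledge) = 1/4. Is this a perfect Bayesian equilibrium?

Yes

At the pooled signal (no pledge) the donor holds the prior 2/3 and pays 2/3·442 + 1/3·322 = 402. Off-path (pledge) belief 1/4 gives 1/4·442 + 3/4·322 = 352.
Committed: no pledge gives 402 − 0 = 402; pledge gives 352 − 21 = 331. Stays. ✓
Opportunistic: no pledge gives 402 − 0 = 402; pledge gives 352 − 181 = 171. Stays. ✓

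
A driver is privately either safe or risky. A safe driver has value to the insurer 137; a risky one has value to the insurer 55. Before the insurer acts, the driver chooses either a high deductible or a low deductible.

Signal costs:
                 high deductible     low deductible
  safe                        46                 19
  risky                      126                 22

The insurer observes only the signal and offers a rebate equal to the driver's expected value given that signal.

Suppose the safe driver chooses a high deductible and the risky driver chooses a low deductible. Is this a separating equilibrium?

Yes

If types separate, high deductible earns payment 137 and low deductible earns 55.
Safe: high deductible gives 137 − 46 = 91; low deductible gives 55 − 19 = 36. No deviation. ✓
Risky: low deductible gives 55 − 22 = 33; high deductible gives 137 − 126 = 11. No deviation. ✓
Both incentive constraints hold.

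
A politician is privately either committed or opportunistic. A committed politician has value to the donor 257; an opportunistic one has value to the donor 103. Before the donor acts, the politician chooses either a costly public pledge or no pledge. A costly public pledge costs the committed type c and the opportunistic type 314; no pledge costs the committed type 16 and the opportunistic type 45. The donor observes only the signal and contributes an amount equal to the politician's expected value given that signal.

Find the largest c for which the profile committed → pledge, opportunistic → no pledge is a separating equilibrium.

Under separation: pledge → committed (pays 257); no pledge → opportunistic (pays 103).
Opportunistic: 103 − 45 = 58 ≥ 257 − 314 = -57. Holds regardless of c. ✓
Committed: 257 − c ≥ 103 − 16, so c ≤ 257 − 87 = 170.

170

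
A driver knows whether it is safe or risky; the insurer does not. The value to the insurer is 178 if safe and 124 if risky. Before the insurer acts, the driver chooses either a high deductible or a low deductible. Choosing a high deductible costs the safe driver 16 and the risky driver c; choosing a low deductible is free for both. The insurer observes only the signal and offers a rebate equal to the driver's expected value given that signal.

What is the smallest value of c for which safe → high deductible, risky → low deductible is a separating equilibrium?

Under separation: high deductible → safe (pays 178); low deductible → risky (pays 124).
Safe: 178 − 16 = 162 ≥ 124 − 0 = 124. Holds regardless of c. ✓
Risky: 124 − 0 ≥ 178 − c, so c ≥ 178 − 124 = 54.

54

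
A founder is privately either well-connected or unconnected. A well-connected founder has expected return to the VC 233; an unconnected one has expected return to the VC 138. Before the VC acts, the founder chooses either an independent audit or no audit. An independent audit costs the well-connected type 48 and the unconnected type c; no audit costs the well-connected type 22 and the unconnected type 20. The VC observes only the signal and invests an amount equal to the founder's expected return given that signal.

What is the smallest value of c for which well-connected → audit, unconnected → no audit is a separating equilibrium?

Under separation: audit → well-connected (pays 233); no audit → unconnected (pays 138).
Well-connected: 233 − 48 = 185 ≥ 138 − 22 = 116. Holds regardless of c. ✓
Unconnected: 138 − 20 ≥ 233 − c, so c ≥ 233 − 118 = 115.

115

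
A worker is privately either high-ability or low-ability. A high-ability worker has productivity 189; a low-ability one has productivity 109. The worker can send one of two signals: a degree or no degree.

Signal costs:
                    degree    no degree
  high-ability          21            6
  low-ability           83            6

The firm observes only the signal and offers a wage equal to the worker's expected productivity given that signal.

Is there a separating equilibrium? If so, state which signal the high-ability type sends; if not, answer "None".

None

Try high-ability → degree, low-ability → no degree:
  Under separation the firm infers type exactly: degree → high-ability (pays 189), no degree → low-ability (pays 109).
  High-ability: degree gives 189 − 21 = 168; no degree gives 109 − 6 = 103. No deviation. ✓
  Low-ability: no degree gives 109 − 6 = 103; degree gives 189 − 83 = 106. Would deviate. ✗
Try high-ability → no degree, low-ability → degree:
  Under separation the firm infers type exactly: no degree → high-ability (pays 189), degree → low-ability (pays 109).
  High-ability: no degree gives 189 − 6 = 183; degree gives 109 − 21 = 88. No deviation. ✓
  Low-ability: degree gives 109 − 83 = 26; no degree gives 189 − 6 = 183. Would deviate. ✗
Neither assignment is incentive-compatible.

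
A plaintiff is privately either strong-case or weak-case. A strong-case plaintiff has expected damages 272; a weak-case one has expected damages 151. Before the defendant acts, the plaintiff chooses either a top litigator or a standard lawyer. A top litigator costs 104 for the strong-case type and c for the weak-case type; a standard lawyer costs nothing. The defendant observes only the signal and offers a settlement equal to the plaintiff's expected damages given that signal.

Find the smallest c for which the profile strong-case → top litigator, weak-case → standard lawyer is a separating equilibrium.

Under separation: top litigator → strong-case (pays 272); standard lawyer → weak-case (pays 151).
Strong-case: 272 − 104 = 168 ≥ 151 − 0 = 151. Holds regardless of c. ✓
Weak-case: 151 − 0 ≥ 272 − c, so c ≥ 272 − 151 = 121.

121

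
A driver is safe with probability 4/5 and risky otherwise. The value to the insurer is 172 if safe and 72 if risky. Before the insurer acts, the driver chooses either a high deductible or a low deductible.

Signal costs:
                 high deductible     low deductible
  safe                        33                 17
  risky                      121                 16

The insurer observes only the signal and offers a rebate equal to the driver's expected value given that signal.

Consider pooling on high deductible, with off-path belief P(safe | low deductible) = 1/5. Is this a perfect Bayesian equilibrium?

At the pooled signal (high deductible) the insurer holds the prior 4/5 and pays 4/5·172 + 1/5·72 = 152. Off-path (low deductible) belief 1/5 gives 1/5·172 + 4/5·72 = 92.
Safe: high deductible gives 152 − 33 = 119; low deductible gives 92 − 17 = 75. Stays. ✓
Risky: high deductible gives 152 − 121 = 31; low deductible gives 92 − 16 = 76. Deviates. ✗

No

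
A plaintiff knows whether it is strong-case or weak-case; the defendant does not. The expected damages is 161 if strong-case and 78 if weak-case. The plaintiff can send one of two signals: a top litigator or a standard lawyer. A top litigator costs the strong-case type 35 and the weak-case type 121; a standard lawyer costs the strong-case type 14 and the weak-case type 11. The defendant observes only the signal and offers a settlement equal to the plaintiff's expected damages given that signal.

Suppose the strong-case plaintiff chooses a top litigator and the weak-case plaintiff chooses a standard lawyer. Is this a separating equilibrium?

Yes

If types separate, top litigator earns payment 161 and standard lawyer earns 78.
Strong-case: top litigator gives 161 − 35 = 126; standard lawyer gives 78 − 14 = 64. No deviation. ✓
Weak-case: standard lawyer gives 78 − 11 = 67; top litigator gives 161 − 121 = 40. No deviation. ✓
Neither type gains from mimicking the other.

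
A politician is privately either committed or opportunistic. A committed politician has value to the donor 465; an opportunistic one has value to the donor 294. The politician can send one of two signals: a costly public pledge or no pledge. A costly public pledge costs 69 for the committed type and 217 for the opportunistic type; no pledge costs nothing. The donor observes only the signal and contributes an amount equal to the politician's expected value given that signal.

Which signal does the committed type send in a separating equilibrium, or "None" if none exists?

Try committed → pledge, opportunistic → no pledge:
  Under separation the donor infers type exactly: pledge → committed (pays 465), no pledge → opportunistic (pays 294).
  Committed: pledge gives 465 − 69 = 396; no pledge gives 294 − 0 = 294. No deviation. ✓
  Opportunistic: no pledge gives 294 − 0 = 294; pledge gives 465 − 217 = 248. No deviation. ✓
Both hold — the committed type sends pledge.

pledge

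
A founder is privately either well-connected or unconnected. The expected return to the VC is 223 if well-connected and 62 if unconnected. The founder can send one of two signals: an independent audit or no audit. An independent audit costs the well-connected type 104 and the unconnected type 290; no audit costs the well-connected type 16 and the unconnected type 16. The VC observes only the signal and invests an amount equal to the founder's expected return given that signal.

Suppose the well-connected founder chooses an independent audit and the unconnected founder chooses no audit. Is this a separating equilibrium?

Under separation the VC infers type exactly: audit → well-connected (pays 223), no audit → unconnected (pays 62).
Well-connected: audit gives 223 − 104 = 119; no audit gives 62 − 16 = 46. No deviation. ✓
Unconnected: no audit gives 62 − 16 = 46; audit gives 223 − 290 = -67. No deviation. ✓
Both incentive constraints hold.

Yes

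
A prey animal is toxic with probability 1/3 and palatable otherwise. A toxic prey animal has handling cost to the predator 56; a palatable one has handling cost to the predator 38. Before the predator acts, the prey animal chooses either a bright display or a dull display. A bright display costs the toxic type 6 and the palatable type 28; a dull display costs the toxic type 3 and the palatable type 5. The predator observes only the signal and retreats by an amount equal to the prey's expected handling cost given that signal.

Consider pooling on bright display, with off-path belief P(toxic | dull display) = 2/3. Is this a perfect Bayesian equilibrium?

On the equilibrium path (bright display) the predator holds the prior 1/3 and pays 1/3·56 + 2/3·38 = 44. Off-path (dull display) belief 2/3 gives 2/3·56 + 1/3·38 = 50.
Toxic: bright display gives 44 − 6 = 38; dull display gives 50 − 3 = 47. Deviates. ✗
Palatable: bright display gives 44 − 28 = 16; dull display gives 50 − 5 = 45. Deviates. ✗

No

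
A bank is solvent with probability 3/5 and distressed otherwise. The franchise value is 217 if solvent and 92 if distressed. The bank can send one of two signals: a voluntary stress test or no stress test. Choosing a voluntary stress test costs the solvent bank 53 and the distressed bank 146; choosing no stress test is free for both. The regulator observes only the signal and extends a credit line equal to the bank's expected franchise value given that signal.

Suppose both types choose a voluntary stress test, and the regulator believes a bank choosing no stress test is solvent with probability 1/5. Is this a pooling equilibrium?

No

On the equilibrium path (stress test) the regulator holds the prior 3/5 and pays 3/5·217 + 2/5·92 = 167. Off-path (no stress test) belief 1/5 gives 1/5·217 + 4/5·92 = 117.
Solvent: stress test gives 167 − 53 = 114; no stress test gives 117 − 0 = 117. Deviates. ✗
Distressed: stress test gives 167 − 146 = 21; no stress test gives 117 − 0 = 117. Deviates. ✗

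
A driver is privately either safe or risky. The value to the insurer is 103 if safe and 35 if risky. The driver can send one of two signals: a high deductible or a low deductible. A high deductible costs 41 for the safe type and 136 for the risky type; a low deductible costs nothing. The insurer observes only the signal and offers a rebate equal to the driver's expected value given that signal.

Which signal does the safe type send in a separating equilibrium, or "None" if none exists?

Try safe → high deductible, risky → low deductible:
  If types separate, high deductible earns payment 103 and low deductible earns 35.
  Safe: high deductible gives 103 − 41 = 62; low deductible gives 35 − 0 = 35. No deviation. ✓
  Risky: low deductible gives 35 − 0 = 35; high deductible gives 103 − 136 = -33. No deviation. ✓
Both hold — the safe type sends high deductible.

high deductible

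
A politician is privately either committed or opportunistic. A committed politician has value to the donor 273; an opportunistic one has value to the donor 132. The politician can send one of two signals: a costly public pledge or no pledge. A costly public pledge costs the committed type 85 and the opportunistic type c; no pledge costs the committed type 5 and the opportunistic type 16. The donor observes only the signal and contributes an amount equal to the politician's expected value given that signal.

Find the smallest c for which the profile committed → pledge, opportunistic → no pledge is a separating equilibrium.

157

Under separation: pledge → committed (pays 273); no pledge → opportunistic (pays 132).
Committed: 273 − 85 = 188 ≥ 132 − 5 = 127. Holds regardless of c. ✓
Opportunistic: 132 − 16 ≥ 273 − c, so c ≥ 273 − 116 = 157.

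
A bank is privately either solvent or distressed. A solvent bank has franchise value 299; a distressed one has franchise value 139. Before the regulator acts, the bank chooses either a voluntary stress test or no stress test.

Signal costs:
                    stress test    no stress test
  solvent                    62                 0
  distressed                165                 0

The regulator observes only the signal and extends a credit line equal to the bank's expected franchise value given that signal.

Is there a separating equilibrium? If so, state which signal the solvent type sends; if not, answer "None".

stress test

Try solvent → stress test, distressed → no stress test:
  Under separation the regulator infers type exactly: stress test → solvent (pays 299), no stress test → distressed (pays 139).
  Solvent: stress test gives 299 − 62 = 237; no stress test gives 139 − 0 = 139. No deviation. ✓
  Distressed: no stress test gives 139 − 0 = 139; stress test gives 299 − 165 = 134. No deviation. ✓
Both hold — the solvent type sends stress test.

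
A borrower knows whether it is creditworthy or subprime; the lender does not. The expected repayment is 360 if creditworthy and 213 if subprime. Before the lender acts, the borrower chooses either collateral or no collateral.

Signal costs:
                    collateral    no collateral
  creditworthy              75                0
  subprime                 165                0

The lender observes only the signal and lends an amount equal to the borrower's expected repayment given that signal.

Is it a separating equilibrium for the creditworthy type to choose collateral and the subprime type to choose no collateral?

If types separate, collateral earns payment 360 and no collateral earns 213.
Creditworthy: collateral gives 360 − 75 = 285; no collateral gives 213 − 0 = 213. No deviation. ✓
Subprime: no collateral gives 213 − 0 = 213; collateral gives 360 − 165 = 195. No deviation. ✓
Both incentive constraints hold.

Yes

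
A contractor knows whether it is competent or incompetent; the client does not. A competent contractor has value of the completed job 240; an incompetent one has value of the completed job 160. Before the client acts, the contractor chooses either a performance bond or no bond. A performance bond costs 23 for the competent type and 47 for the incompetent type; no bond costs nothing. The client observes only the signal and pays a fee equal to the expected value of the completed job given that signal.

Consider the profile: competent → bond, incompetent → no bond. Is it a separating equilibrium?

No

If types separate, bond earns payment 240 and no bond earns 160.
Competent: bond gives 240 − 23 = 217; no bond gives 160 − 0 = 160. No deviation. ✓
Incompetent: no bond gives 160 − 0 = 160; bond gives 240 − 47 = 193. Would deviate. ✗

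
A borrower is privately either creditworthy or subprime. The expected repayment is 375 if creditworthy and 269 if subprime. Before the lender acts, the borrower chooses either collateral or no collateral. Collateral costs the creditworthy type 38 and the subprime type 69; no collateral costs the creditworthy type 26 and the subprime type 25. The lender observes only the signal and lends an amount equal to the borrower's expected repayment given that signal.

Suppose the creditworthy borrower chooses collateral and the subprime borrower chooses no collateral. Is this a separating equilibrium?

If types separate, collateral earns payment 375 and no collateral earns 269.
Creditworthy: collateral gives 375 − 38 = 337; no collateral gives 269 − 26 = 243. No deviation. ✓
Subprime: no collateral gives 269 − 25 = 244; collateral gives 375 − 69 = 306. Would deviate. ✗

No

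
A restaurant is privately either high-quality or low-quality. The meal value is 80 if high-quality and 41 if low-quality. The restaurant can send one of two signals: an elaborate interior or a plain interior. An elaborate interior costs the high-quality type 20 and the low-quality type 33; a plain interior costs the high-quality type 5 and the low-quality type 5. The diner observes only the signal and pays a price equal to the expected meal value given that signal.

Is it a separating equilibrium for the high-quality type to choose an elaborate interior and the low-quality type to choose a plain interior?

No

If types separate, elaborate interior earns payment 80 and plain interior earns 41.
High-quality: elaborate interior gives 80 − 20 = 60; plain interior gives 41 − 5 = 36. No deviation. ✓
Low-quality: plain interior gives 41 − 5 = 36; elaborate interior gives 80 − 33 = 47. Would deviate. ✗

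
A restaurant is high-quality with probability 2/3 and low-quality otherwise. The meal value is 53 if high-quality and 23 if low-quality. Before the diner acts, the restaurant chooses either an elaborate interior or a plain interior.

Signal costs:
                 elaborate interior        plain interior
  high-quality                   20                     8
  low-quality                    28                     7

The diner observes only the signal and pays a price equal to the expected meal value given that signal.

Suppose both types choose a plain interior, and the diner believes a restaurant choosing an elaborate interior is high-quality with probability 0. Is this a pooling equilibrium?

Yes

At the pooled signal (plain interior) the diner holds the prior 2/3 and pays 2/3·53 + 1/3·23 = 43. Off-path (elaborate interior) belief 0 gives 0·53 + 1·23 = 23.
High-quality: plain interior gives 43 − 8 = 35; elaborate interior gives 23 − 20 = 3. Stays. ✓
Low-quality: plain interior gives 43 − 7 = 36; elaborate interior gives 23 − 28 = -5. Stays. ✓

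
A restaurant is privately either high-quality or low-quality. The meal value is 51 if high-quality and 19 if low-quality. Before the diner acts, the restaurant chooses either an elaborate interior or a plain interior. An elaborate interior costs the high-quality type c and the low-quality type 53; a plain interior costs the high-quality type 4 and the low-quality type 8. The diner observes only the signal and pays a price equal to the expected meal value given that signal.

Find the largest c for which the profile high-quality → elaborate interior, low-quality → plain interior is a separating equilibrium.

36

Under separation: elaborate interior → high-quality (pays 51); plain interior → low-quality (pays 19).
Low-quality: 19 − 8 = 11 ≥ 51 − 53 = -2. Holds regardless of c. ✓
High-quality: 51 − c ≥ 19 − 4, so c ≤ 51 − 15 = 36.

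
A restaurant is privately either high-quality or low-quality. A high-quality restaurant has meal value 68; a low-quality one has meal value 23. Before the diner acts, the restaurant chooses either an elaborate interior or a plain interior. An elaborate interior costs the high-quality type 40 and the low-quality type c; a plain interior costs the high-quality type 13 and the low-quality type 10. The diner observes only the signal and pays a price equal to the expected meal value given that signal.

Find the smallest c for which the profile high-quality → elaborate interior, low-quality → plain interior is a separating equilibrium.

55

Under separation: elaborate interior → high-quality (pays 68); plain interior → low-quality (pays 23).
High-quality: 68 − 40 = 28 ≥ 23 − 13 = 10. Holds regardless of c. ✓
Low-quality: 23 − 10 ≥ 68 − c, so c ≥ 68 − 13 = 55.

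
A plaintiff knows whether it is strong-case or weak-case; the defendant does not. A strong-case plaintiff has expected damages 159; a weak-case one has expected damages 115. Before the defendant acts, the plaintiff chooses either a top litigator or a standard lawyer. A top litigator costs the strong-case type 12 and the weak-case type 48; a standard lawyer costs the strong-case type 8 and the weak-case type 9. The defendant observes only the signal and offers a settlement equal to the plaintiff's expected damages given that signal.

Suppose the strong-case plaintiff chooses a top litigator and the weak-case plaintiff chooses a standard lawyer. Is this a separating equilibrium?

Under separation the defendant infers type exactly: top litigator → strong-case (pays 159), standard lawyer → weak-case (pays 115).
Strong-case: top litigator gives 159 − 12 = 147; standard lawyer gives 115 − 8 = 107. No deviation. ✓
Weak-case: standard lawyer gives 115 − 9 = 106; top litigator gives 159 − 48 = 111. Would deviate. ✗

No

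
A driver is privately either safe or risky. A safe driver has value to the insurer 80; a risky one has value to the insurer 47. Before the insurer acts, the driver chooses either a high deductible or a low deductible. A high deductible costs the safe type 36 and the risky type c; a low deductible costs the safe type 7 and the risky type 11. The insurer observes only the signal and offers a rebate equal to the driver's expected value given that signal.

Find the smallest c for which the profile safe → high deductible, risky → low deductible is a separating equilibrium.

Under separation: high deductible → safe (pays 80); low deductible → risky (pays 47).
Safe: 80 − 36 = 44 ≥ 47 − 7 = 40. Holds regardless of c. ✓
Risky: 47 − 11 ≥ 80 − c, so c ≥ 80 − 36 = 44.

44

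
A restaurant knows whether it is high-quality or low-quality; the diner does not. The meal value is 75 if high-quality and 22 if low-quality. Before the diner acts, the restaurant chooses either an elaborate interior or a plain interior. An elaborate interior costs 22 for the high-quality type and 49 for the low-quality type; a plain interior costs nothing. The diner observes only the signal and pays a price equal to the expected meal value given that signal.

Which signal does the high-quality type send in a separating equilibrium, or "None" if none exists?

None

Try high-quality → elaborate interior, low-quality → plain interior:
  Under separation the diner infers type exactly: elaborate interior → high-quality (pays 75), plain interior → low-quality (pays 22).
  High-quality: elaborate interior gives 75 − 22 = 53; plain interior gives 22 − 0 = 22. No deviation. ✓
  Low-quality: plain interior gives 22 − 0 = 22; elaborate interior gives 75 − 49 = 26. Would deviate. ✗
Try high-quality → plain interior, low-quality → elaborate interior:
  Under separation the diner infers type exactly: plain interior → high-quality (pays 75), elaborate interior → low-quality (pays 22).
  High-quality: plain interior gives 75 − 0 = 75; elaborate interior gives 22 − 22 = 0. No deviation. ✓
  Low-quality: elaborate interior gives 22 − 49 = -27; plain interior gives 75 − 0 = 75. Would deviate. ✗
Neither assignment is incentive-compatible.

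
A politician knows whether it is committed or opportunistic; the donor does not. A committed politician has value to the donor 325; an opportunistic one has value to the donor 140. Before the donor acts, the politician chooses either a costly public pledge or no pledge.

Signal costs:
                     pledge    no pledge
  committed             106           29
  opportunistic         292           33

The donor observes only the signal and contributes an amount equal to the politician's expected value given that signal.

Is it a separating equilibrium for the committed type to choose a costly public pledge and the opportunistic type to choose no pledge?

If types separate, pledge earns payment 325 and no pledge earns 140.
Committed: pledge gives 325 − 106 = 219; no pledge gives 140 − 29 = 111. No deviation. ✓
Opportunistic: no pledge gives 140 − 33 = 107; pledge gives 325 − 292 = 33. No deviation. ✓
Both incentive constraints hold.

Yes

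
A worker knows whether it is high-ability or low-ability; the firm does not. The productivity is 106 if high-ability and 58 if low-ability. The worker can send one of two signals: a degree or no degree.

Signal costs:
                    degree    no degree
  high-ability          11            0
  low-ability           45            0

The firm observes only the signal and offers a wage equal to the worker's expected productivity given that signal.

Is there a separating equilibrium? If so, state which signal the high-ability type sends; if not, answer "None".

Try high-ability → degree, low-ability → no degree:
  If types separate, degree earns payment 106 and no degree earns 58.
  High-ability: degree gives 106 − 11 = 95; no degree gives 58 − 0 = 58. No deviation. ✓
  Low-ability: no degree gives 58 − 0 = 58; degree gives 106 − 45 = 61. Would deviate. ✗
Try high-ability → no degree, low-ability → degree:
  If types separate, no degree earns payment 106 and degree earns 58.
  High-ability: no degree gives 106 − 0 = 106; degree gives 58 − 11 = 47. No deviation. ✓
  Low-ability: degree gives 58 − 45 = 13; no degree gives 106 − 0 = 106. Would deviate. ✗
Neither assignment is incentive-compatible.

None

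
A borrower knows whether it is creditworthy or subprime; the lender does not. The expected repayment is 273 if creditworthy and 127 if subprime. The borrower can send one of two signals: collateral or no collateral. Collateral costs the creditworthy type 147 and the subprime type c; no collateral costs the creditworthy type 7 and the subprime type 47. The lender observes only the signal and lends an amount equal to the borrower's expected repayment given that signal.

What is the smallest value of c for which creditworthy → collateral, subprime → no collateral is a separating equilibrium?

193

Under separation: collateral → creditworthy (pays 273); no collateral → subprime (pays 127).
Creditworthy: 273 − 147 = 126 ≥ 127 − 7 = 120. Holds regardless of c. ✓
Subprime: 127 − 47 ≥ 273 − c, so c ≥ 273 − 80 = 193.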